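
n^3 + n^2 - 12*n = n*(n - 3)*(n + 4)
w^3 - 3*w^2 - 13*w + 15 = (w - 5)*(w - 1)*(w + 3)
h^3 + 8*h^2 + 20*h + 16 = (h + 2)^2*(h + 4)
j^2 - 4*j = j*(j - 4)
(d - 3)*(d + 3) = d^2 - 9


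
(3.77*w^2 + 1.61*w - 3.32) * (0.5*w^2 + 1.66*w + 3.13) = 1.885*w^4 + 7.0632*w^3 + 12.8127*w^2 - 0.4719*w - 10.3916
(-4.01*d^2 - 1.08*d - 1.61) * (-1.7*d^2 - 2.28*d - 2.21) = 6.817*d^4 + 10.9788*d^3 + 14.0615*d^2 + 6.0576*d + 3.5581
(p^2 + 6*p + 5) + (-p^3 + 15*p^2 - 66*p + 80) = -p^3 + 16*p^2 - 60*p + 85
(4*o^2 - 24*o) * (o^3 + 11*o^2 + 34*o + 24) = 4*o^5 + 20*o^4 - 128*o^3 - 720*o^2 - 576*o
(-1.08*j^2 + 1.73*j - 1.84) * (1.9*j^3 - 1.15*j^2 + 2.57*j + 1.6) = -2.052*j^5 + 4.529*j^4 - 8.2611*j^3 + 4.8341*j^2 - 1.9608*j - 2.944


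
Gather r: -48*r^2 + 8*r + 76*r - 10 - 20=-48*r^2 + 84*r - 30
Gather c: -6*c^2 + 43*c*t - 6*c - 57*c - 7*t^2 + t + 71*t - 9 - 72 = -6*c^2 + c*(43*t - 63) - 7*t^2 + 72*t - 81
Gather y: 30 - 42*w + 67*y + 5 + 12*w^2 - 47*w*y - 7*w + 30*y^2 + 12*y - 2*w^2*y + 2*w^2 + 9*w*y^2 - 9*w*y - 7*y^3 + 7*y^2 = 14*w^2 - 49*w - 7*y^3 + y^2*(9*w + 37) + y*(-2*w^2 - 56*w + 79) + 35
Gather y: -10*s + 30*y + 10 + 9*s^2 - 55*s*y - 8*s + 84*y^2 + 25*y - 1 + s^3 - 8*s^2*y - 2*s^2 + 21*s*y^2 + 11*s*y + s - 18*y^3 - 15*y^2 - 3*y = s^3 + 7*s^2 - 17*s - 18*y^3 + y^2*(21*s + 69) + y*(-8*s^2 - 44*s + 52) + 9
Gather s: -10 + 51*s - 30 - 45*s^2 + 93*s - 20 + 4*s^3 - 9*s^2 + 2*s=4*s^3 - 54*s^2 + 146*s - 60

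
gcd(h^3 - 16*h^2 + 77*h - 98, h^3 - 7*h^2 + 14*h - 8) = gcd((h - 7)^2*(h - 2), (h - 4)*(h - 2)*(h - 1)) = h - 2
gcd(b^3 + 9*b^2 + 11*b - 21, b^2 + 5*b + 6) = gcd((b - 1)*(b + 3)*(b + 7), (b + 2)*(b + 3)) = b + 3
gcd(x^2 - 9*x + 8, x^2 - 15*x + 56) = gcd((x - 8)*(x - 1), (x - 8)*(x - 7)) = x - 8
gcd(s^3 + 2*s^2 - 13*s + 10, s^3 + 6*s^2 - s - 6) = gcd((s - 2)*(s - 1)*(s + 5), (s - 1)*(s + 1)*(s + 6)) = s - 1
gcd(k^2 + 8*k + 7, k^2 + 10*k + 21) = k + 7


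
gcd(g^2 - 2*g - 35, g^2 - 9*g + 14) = g - 7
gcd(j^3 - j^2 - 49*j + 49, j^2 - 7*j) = j - 7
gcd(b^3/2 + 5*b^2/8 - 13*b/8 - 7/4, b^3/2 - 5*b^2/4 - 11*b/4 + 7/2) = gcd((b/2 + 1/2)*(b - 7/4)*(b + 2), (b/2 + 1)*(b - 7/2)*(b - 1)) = b + 2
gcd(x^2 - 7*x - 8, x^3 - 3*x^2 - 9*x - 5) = x + 1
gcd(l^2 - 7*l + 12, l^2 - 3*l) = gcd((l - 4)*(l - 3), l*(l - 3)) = l - 3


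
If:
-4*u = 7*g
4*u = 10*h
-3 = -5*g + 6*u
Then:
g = 6/31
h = -21/155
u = -21/62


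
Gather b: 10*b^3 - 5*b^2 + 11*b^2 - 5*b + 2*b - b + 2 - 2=10*b^3 + 6*b^2 - 4*b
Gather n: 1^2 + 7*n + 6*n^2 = 6*n^2 + 7*n + 1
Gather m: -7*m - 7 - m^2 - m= -m^2 - 8*m - 7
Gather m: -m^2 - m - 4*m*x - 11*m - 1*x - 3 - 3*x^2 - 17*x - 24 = -m^2 + m*(-4*x - 12) - 3*x^2 - 18*x - 27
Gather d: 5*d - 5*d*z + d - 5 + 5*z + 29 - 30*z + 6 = d*(6 - 5*z) - 25*z + 30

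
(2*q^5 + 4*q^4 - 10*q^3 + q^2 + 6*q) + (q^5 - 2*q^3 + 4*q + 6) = 3*q^5 + 4*q^4 - 12*q^3 + q^2 + 10*q + 6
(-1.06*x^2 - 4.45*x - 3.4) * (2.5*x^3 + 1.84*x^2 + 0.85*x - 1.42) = -2.65*x^5 - 13.0754*x^4 - 17.589*x^3 - 8.5333*x^2 + 3.429*x + 4.828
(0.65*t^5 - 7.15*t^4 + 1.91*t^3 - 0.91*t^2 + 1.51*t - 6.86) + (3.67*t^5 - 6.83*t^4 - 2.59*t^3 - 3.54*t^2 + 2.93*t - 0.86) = 4.32*t^5 - 13.98*t^4 - 0.68*t^3 - 4.45*t^2 + 4.44*t - 7.72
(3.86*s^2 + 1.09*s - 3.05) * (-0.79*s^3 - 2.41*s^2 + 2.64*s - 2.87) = -3.0494*s^5 - 10.1637*s^4 + 9.973*s^3 - 0.850099999999999*s^2 - 11.1803*s + 8.7535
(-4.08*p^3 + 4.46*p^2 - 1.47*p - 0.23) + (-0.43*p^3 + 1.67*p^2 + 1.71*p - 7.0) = -4.51*p^3 + 6.13*p^2 + 0.24*p - 7.23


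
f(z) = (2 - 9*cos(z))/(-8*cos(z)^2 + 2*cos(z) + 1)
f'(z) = (2 - 9*cos(z))*(-16*sin(z)*cos(z) + 2*sin(z))/(-8*cos(z)^2 + 2*cos(z) + 1)^2 + 9*sin(z)/(-8*cos(z)^2 + 2*cos(z) + 1)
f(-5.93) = 1.55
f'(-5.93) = 0.92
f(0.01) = 1.40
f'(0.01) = 0.02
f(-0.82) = 3.05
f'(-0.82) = -9.77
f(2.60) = -1.47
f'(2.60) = 1.11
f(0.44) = 1.64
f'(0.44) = 1.31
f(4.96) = -0.20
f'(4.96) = -9.02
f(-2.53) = -1.56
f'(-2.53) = -1.39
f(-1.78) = 16.15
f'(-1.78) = -387.71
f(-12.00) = 1.86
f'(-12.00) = 2.21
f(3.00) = -1.24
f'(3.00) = 0.21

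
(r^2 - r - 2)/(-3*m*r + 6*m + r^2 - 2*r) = (r + 1)/(-3*m + r)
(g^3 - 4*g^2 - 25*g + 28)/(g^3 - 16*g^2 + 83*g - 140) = (g^2 + 3*g - 4)/(g^2 - 9*g + 20)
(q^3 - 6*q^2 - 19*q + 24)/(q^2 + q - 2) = (q^2 - 5*q - 24)/(q + 2)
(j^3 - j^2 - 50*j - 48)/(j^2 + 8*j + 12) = (j^2 - 7*j - 8)/(j + 2)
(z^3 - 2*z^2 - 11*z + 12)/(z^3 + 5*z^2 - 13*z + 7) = (z^2 - z - 12)/(z^2 + 6*z - 7)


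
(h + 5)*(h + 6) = h^2 + 11*h + 30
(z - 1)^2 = z^2 - 2*z + 1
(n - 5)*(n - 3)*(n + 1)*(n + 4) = n^4 - 3*n^3 - 21*n^2 + 43*n + 60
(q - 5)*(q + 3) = q^2 - 2*q - 15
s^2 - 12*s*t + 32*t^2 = (s - 8*t)*(s - 4*t)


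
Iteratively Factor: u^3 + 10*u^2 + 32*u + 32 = (u + 4)*(u^2 + 6*u + 8) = (u + 4)^2*(u + 2)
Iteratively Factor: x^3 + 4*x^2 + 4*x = (x + 2)*(x^2 + 2*x) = (x + 2)^2*(x)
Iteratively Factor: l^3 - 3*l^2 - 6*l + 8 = (l - 4)*(l^2 + l - 2) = (l - 4)*(l - 1)*(l + 2)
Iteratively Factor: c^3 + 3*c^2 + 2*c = (c + 1)*(c^2 + 2*c) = (c + 1)*(c + 2)*(c)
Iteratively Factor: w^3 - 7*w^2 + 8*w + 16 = (w - 4)*(w^2 - 3*w - 4) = (w - 4)^2*(w + 1)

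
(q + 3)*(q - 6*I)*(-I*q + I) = -I*q^3 - 6*q^2 - 2*I*q^2 - 12*q + 3*I*q + 18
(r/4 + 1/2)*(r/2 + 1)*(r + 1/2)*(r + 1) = r^4/8 + 11*r^3/16 + 21*r^2/16 + r + 1/4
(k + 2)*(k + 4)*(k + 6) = k^3 + 12*k^2 + 44*k + 48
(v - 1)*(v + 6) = v^2 + 5*v - 6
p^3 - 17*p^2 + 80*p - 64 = (p - 8)^2*(p - 1)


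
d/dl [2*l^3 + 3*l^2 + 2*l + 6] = 6*l^2 + 6*l + 2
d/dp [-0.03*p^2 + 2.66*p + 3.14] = 2.66 - 0.06*p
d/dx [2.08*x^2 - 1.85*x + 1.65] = 4.16*x - 1.85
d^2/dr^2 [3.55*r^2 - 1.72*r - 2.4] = 7.10000000000000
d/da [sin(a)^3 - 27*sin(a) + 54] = 3*(sin(a)^2 - 9)*cos(a)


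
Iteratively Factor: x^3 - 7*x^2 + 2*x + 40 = (x - 5)*(x^2 - 2*x - 8) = (x - 5)*(x + 2)*(x - 4)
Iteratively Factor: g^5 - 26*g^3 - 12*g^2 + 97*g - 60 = (g + 4)*(g^4 - 4*g^3 - 10*g^2 + 28*g - 15) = (g + 3)*(g + 4)*(g^3 - 7*g^2 + 11*g - 5) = (g - 5)*(g + 3)*(g + 4)*(g^2 - 2*g + 1) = (g - 5)*(g - 1)*(g + 3)*(g + 4)*(g - 1)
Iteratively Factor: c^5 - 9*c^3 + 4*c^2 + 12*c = (c)*(c^4 - 9*c^2 + 4*c + 12) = c*(c + 1)*(c^3 - c^2 - 8*c + 12) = c*(c - 2)*(c + 1)*(c^2 + c - 6) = c*(c - 2)*(c + 1)*(c + 3)*(c - 2)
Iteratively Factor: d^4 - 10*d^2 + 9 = (d - 3)*(d^3 + 3*d^2 - d - 3) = (d - 3)*(d - 1)*(d^2 + 4*d + 3) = (d - 3)*(d - 1)*(d + 1)*(d + 3)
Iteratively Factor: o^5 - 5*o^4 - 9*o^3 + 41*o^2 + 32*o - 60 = (o + 2)*(o^4 - 7*o^3 + 5*o^2 + 31*o - 30) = (o - 3)*(o + 2)*(o^3 - 4*o^2 - 7*o + 10) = (o - 3)*(o - 1)*(o + 2)*(o^2 - 3*o - 10) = (o - 5)*(o - 3)*(o - 1)*(o + 2)*(o + 2)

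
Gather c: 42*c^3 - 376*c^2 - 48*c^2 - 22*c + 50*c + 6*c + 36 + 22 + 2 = 42*c^3 - 424*c^2 + 34*c + 60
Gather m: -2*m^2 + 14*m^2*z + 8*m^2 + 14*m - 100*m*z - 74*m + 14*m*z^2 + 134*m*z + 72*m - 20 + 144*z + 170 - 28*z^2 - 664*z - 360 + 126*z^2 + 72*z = m^2*(14*z + 6) + m*(14*z^2 + 34*z + 12) + 98*z^2 - 448*z - 210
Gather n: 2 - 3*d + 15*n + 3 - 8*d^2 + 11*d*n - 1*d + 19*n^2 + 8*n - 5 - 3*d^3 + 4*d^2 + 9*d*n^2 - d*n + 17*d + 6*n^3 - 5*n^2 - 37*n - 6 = -3*d^3 - 4*d^2 + 13*d + 6*n^3 + n^2*(9*d + 14) + n*(10*d - 14) - 6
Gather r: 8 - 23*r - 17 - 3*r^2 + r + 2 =-3*r^2 - 22*r - 7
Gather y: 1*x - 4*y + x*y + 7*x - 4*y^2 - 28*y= 8*x - 4*y^2 + y*(x - 32)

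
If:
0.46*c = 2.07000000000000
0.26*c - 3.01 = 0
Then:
No Solution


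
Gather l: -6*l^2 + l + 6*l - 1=-6*l^2 + 7*l - 1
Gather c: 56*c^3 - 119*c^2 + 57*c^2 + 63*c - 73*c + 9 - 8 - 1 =56*c^3 - 62*c^2 - 10*c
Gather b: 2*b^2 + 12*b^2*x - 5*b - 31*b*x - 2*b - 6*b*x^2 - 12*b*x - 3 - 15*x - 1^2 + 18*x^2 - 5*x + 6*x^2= b^2*(12*x + 2) + b*(-6*x^2 - 43*x - 7) + 24*x^2 - 20*x - 4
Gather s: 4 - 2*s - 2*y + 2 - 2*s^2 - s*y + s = -2*s^2 + s*(-y - 1) - 2*y + 6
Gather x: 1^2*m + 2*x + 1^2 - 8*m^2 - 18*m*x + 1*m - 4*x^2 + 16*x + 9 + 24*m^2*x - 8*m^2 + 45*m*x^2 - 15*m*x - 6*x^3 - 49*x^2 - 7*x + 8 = -16*m^2 + 2*m - 6*x^3 + x^2*(45*m - 53) + x*(24*m^2 - 33*m + 11) + 18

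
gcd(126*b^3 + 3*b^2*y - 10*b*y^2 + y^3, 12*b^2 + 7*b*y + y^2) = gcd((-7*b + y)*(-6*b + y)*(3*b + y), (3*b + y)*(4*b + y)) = 3*b + y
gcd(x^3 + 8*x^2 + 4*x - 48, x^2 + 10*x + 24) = x^2 + 10*x + 24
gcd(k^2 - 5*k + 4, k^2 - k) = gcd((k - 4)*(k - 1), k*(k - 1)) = k - 1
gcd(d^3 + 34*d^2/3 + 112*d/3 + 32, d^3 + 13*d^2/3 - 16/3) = d^2 + 16*d/3 + 16/3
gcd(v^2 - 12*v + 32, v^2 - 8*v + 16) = v - 4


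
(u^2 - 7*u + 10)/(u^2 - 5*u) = (u - 2)/u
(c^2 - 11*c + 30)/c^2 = 1 - 11/c + 30/c^2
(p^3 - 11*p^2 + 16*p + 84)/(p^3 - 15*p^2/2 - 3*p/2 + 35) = 2*(p - 6)/(2*p - 5)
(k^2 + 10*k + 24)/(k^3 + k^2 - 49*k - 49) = (k^2 + 10*k + 24)/(k^3 + k^2 - 49*k - 49)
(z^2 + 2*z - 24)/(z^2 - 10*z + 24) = (z + 6)/(z - 6)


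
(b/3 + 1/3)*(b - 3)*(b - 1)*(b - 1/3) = b^4/3 - 10*b^3/9 + 10*b/9 - 1/3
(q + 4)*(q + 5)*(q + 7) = q^3 + 16*q^2 + 83*q + 140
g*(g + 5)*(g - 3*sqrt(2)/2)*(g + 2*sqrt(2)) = g^4 + sqrt(2)*g^3/2 + 5*g^3 - 6*g^2 + 5*sqrt(2)*g^2/2 - 30*g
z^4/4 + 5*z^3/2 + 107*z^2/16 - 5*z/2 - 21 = (z/4 + 1)*(z - 3/2)*(z + 7/2)*(z + 4)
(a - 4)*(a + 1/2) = a^2 - 7*a/2 - 2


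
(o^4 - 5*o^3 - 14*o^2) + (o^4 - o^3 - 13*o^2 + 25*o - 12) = 2*o^4 - 6*o^3 - 27*o^2 + 25*o - 12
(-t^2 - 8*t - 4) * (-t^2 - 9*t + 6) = t^4 + 17*t^3 + 70*t^2 - 12*t - 24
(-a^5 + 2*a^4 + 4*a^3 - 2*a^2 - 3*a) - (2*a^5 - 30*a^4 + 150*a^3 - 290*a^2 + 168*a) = -3*a^5 + 32*a^4 - 146*a^3 + 288*a^2 - 171*a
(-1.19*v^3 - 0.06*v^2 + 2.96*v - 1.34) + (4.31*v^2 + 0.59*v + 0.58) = -1.19*v^3 + 4.25*v^2 + 3.55*v - 0.76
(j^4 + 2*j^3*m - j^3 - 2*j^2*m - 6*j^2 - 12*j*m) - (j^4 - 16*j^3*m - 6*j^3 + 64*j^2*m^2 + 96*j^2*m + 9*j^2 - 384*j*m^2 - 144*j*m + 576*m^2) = 18*j^3*m + 5*j^3 - 64*j^2*m^2 - 98*j^2*m - 15*j^2 + 384*j*m^2 + 132*j*m - 576*m^2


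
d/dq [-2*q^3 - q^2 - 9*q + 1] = -6*q^2 - 2*q - 9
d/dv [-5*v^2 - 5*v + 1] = -10*v - 5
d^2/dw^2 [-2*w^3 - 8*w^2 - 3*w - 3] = -12*w - 16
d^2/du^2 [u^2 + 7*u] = 2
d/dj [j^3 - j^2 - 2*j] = 3*j^2 - 2*j - 2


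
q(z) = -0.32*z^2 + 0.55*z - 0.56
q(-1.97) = -2.89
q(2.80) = -1.53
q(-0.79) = -1.19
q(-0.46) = -0.88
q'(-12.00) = 8.23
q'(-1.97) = 1.81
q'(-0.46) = 0.84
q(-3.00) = -5.09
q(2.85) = -1.59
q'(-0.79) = 1.06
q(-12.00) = -53.24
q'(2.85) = -1.27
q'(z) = 0.55 - 0.64*z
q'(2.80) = -1.24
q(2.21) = -0.91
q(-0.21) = -0.69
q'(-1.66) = 1.61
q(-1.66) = -2.35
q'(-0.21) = 0.68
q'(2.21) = -0.86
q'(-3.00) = 2.47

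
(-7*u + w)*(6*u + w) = -42*u^2 - u*w + w^2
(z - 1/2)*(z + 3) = z^2 + 5*z/2 - 3/2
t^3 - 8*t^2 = t^2*(t - 8)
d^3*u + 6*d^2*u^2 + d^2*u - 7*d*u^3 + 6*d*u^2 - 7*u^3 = (d - u)*(d + 7*u)*(d*u + u)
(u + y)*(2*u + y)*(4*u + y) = 8*u^3 + 14*u^2*y + 7*u*y^2 + y^3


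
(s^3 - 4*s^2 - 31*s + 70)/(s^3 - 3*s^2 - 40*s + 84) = (s + 5)/(s + 6)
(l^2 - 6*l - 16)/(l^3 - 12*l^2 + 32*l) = (l + 2)/(l*(l - 4))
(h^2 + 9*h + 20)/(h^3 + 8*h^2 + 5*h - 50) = (h + 4)/(h^2 + 3*h - 10)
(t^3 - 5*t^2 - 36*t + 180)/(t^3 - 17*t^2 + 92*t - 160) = (t^2 - 36)/(t^2 - 12*t + 32)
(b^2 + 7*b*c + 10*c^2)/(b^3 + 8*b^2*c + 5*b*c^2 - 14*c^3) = (b + 5*c)/(b^2 + 6*b*c - 7*c^2)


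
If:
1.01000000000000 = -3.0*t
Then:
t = -0.34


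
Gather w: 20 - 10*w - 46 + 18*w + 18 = 8*w - 8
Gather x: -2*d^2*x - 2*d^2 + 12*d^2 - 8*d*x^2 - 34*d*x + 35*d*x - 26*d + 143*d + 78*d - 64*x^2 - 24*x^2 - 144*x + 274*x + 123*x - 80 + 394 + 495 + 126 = 10*d^2 + 195*d + x^2*(-8*d - 88) + x*(-2*d^2 + d + 253) + 935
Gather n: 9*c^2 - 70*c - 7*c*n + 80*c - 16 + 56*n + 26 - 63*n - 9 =9*c^2 + 10*c + n*(-7*c - 7) + 1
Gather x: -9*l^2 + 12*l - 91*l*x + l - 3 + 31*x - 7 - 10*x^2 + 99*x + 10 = -9*l^2 + 13*l - 10*x^2 + x*(130 - 91*l)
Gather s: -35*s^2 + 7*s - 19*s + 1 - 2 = -35*s^2 - 12*s - 1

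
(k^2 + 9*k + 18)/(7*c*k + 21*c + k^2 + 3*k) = (k + 6)/(7*c + k)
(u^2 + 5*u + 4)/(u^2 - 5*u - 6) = (u + 4)/(u - 6)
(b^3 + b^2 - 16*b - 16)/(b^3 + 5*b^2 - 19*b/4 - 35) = 4*(b^2 - 3*b - 4)/(4*b^2 + 4*b - 35)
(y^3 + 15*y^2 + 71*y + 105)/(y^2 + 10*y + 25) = (y^2 + 10*y + 21)/(y + 5)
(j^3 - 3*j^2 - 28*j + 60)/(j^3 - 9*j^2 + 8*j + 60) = (j^2 + 3*j - 10)/(j^2 - 3*j - 10)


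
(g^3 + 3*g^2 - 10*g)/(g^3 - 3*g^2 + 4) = g*(g + 5)/(g^2 - g - 2)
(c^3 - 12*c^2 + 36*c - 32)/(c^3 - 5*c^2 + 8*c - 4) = (c - 8)/(c - 1)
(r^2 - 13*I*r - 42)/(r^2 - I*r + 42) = (r - 6*I)/(r + 6*I)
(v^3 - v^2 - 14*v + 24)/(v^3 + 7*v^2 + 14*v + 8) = (v^2 - 5*v + 6)/(v^2 + 3*v + 2)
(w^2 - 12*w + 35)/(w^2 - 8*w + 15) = (w - 7)/(w - 3)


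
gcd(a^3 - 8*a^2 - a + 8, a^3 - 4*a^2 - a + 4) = a^2 - 1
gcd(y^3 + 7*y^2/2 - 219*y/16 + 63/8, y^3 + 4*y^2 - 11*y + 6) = y + 6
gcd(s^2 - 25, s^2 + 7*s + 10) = s + 5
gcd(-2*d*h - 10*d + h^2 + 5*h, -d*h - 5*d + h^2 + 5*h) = h + 5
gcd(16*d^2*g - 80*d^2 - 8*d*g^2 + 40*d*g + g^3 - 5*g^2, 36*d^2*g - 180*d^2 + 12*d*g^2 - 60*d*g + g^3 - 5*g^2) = g - 5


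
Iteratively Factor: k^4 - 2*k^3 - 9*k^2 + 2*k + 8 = (k + 1)*(k^3 - 3*k^2 - 6*k + 8) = (k - 4)*(k + 1)*(k^2 + k - 2) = (k - 4)*(k - 1)*(k + 1)*(k + 2)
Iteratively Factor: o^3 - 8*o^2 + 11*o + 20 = (o - 5)*(o^2 - 3*o - 4) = (o - 5)*(o + 1)*(o - 4)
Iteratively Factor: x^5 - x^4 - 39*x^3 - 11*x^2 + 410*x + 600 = (x - 5)*(x^4 + 4*x^3 - 19*x^2 - 106*x - 120) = (x - 5)*(x + 4)*(x^3 - 19*x - 30) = (x - 5)*(x + 3)*(x + 4)*(x^2 - 3*x - 10) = (x - 5)*(x + 2)*(x + 3)*(x + 4)*(x - 5)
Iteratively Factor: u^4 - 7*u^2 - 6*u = (u - 3)*(u^3 + 3*u^2 + 2*u) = u*(u - 3)*(u^2 + 3*u + 2) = u*(u - 3)*(u + 1)*(u + 2)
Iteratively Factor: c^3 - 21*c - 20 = (c - 5)*(c^2 + 5*c + 4) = (c - 5)*(c + 4)*(c + 1)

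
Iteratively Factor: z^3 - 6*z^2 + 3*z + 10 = (z + 1)*(z^2 - 7*z + 10) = (z - 2)*(z + 1)*(z - 5)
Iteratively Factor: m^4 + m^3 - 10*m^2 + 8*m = (m)*(m^3 + m^2 - 10*m + 8) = m*(m - 1)*(m^2 + 2*m - 8) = m*(m - 2)*(m - 1)*(m + 4)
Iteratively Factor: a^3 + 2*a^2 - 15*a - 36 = (a - 4)*(a^2 + 6*a + 9) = (a - 4)*(a + 3)*(a + 3)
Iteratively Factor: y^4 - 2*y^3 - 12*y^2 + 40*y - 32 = (y - 2)*(y^3 - 12*y + 16) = (y - 2)^2*(y^2 + 2*y - 8) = (y - 2)^3*(y + 4)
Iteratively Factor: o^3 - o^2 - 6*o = (o - 3)*(o^2 + 2*o) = o*(o - 3)*(o + 2)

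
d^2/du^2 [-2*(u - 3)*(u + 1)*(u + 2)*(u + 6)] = -24*u^2 - 72*u + 28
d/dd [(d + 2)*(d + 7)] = 2*d + 9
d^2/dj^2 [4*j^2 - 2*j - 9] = 8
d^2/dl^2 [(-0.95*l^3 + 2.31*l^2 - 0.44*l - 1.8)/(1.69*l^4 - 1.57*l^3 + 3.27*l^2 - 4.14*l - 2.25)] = (-5.42658999999999*l^9 + 39.585546*l^8 - 20.355036*l^7 - 201.093226*l^6 + 266.479044*l^5 - 76.217616*l^4 + 62.839008*l^3 - 200.28411*l^2 + 136.07919*l - 56.60361)/(4.826809*l^12 - 13.452231*l^11 + 40.515384*l^10 - 91.400401*l^9 + 125.022969*l^8 - 182.431359*l^7 + 158.146506*l^6 - 49.771584*l^5 + 33.881976*l^4 + 87.957981*l^3 - 66.029175*l^2 - 62.87625*l - 11.390625)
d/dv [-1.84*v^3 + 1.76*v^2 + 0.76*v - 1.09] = -5.52*v^2 + 3.52*v + 0.76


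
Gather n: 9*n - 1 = 9*n - 1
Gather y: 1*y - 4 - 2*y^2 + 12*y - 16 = -2*y^2 + 13*y - 20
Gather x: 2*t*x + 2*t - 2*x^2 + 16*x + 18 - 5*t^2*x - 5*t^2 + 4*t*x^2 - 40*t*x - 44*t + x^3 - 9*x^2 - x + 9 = -5*t^2 - 42*t + x^3 + x^2*(4*t - 11) + x*(-5*t^2 - 38*t + 15) + 27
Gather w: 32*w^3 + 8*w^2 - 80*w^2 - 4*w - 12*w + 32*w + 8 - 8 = 32*w^3 - 72*w^2 + 16*w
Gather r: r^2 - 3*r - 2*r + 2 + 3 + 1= r^2 - 5*r + 6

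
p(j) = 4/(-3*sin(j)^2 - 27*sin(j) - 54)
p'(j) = 4*(6*sin(j)*cos(j) + 27*cos(j))/(-3*sin(j)^2 - 27*sin(j) - 54)^2 = 4*(2*sin(j) + 9)*cos(j)/(3*(sin(j)^2 + 9*sin(j) + 18)^2)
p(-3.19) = -0.07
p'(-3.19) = -0.04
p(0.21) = -0.07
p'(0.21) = 0.03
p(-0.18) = -0.08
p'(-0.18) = 0.04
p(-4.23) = -0.05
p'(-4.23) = -0.01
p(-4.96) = -0.05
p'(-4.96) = 0.00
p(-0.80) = -0.11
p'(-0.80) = 0.05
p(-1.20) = -0.13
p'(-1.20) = 0.03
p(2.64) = -0.06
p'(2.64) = -0.02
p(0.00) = -0.07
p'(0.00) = 0.04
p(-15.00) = -0.11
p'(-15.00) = -0.05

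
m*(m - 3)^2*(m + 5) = m^4 - m^3 - 21*m^2 + 45*m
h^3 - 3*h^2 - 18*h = h*(h - 6)*(h + 3)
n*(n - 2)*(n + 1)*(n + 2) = n^4 + n^3 - 4*n^2 - 4*n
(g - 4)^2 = g^2 - 8*g + 16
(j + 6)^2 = j^2 + 12*j + 36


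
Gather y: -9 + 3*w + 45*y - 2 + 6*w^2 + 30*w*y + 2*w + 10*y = 6*w^2 + 5*w + y*(30*w + 55) - 11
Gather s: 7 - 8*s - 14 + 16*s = 8*s - 7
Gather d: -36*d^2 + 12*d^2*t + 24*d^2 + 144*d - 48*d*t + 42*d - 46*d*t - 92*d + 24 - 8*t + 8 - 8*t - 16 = d^2*(12*t - 12) + d*(94 - 94*t) - 16*t + 16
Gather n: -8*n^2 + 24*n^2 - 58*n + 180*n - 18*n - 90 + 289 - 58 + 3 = 16*n^2 + 104*n + 144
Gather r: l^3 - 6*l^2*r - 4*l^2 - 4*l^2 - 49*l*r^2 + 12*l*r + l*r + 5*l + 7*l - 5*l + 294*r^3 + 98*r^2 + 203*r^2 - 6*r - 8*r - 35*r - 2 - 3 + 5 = l^3 - 8*l^2 + 7*l + 294*r^3 + r^2*(301 - 49*l) + r*(-6*l^2 + 13*l - 49)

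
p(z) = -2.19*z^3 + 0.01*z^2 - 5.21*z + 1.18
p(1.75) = -19.64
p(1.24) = -9.44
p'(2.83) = -57.77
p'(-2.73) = -54.23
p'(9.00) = -537.20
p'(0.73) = -8.70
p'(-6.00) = -241.85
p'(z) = -6.57*z^2 + 0.02*z - 5.21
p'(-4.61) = -144.93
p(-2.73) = 60.04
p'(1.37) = -17.51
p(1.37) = -11.57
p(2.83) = -63.12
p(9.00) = -1641.41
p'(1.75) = -25.30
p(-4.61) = 239.97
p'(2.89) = -60.03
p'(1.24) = -15.29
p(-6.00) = 505.84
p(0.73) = -3.47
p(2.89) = -66.65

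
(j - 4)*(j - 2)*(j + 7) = j^3 + j^2 - 34*j + 56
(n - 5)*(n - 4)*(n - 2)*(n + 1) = n^4 - 10*n^3 + 27*n^2 - 2*n - 40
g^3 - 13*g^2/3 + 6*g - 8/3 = (g - 2)*(g - 4/3)*(g - 1)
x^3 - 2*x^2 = x^2*(x - 2)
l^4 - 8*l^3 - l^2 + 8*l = l*(l - 8)*(l - 1)*(l + 1)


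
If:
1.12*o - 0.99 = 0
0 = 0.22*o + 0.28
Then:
No Solution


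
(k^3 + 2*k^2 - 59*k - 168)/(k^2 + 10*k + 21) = k - 8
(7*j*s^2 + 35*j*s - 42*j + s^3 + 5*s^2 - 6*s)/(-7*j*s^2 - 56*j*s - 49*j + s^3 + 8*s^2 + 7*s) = (-7*j*s^2 - 35*j*s + 42*j - s^3 - 5*s^2 + 6*s)/(7*j*s^2 + 56*j*s + 49*j - s^3 - 8*s^2 - 7*s)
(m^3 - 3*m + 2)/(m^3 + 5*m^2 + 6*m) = (m^2 - 2*m + 1)/(m*(m + 3))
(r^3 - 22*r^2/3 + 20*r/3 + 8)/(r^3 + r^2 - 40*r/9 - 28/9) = 3*(r - 6)/(3*r + 7)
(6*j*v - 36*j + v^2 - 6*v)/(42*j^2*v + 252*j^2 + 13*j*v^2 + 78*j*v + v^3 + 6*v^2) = (v - 6)/(7*j*v + 42*j + v^2 + 6*v)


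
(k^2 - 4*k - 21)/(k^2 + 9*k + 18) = (k - 7)/(k + 6)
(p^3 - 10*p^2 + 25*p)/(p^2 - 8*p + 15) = p*(p - 5)/(p - 3)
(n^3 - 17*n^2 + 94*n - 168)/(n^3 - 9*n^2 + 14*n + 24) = (n - 7)/(n + 1)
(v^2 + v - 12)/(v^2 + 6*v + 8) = (v - 3)/(v + 2)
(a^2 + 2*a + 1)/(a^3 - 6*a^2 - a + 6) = (a + 1)/(a^2 - 7*a + 6)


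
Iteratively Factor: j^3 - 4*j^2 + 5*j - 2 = (j - 2)*(j^2 - 2*j + 1) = (j - 2)*(j - 1)*(j - 1)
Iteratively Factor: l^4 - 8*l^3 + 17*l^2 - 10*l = (l)*(l^3 - 8*l^2 + 17*l - 10) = l*(l - 5)*(l^2 - 3*l + 2) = l*(l - 5)*(l - 2)*(l - 1)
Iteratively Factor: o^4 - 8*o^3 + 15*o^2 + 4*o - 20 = (o - 2)*(o^3 - 6*o^2 + 3*o + 10) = (o - 2)*(o + 1)*(o^2 - 7*o + 10) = (o - 5)*(o - 2)*(o + 1)*(o - 2)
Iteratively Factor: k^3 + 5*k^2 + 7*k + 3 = (k + 1)*(k^2 + 4*k + 3) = (k + 1)^2*(k + 3)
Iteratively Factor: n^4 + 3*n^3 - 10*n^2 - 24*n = (n - 3)*(n^3 + 6*n^2 + 8*n) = n*(n - 3)*(n^2 + 6*n + 8) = n*(n - 3)*(n + 4)*(n + 2)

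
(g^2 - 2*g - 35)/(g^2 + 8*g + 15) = (g - 7)/(g + 3)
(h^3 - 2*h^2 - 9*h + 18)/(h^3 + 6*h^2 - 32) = (h^2 - 9)/(h^2 + 8*h + 16)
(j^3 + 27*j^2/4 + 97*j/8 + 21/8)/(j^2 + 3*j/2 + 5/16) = 2*(2*j^2 + 13*j + 21)/(4*j + 5)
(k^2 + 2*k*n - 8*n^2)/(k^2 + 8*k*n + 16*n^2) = (k - 2*n)/(k + 4*n)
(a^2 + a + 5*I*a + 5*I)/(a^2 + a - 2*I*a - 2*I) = (a + 5*I)/(a - 2*I)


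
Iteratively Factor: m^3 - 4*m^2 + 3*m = (m - 1)*(m^2 - 3*m) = (m - 3)*(m - 1)*(m)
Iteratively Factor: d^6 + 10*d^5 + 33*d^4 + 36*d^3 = (d)*(d^5 + 10*d^4 + 33*d^3 + 36*d^2) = d^2*(d^4 + 10*d^3 + 33*d^2 + 36*d) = d^2*(d + 4)*(d^3 + 6*d^2 + 9*d) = d^2*(d + 3)*(d + 4)*(d^2 + 3*d) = d^2*(d + 3)^2*(d + 4)*(d)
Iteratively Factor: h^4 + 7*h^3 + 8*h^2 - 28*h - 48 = (h + 3)*(h^3 + 4*h^2 - 4*h - 16) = (h + 3)*(h + 4)*(h^2 - 4) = (h + 2)*(h + 3)*(h + 4)*(h - 2)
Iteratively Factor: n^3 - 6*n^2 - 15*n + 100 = (n + 4)*(n^2 - 10*n + 25) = (n - 5)*(n + 4)*(n - 5)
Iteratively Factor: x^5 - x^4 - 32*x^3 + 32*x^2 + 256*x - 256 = (x + 4)*(x^4 - 5*x^3 - 12*x^2 + 80*x - 64) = (x - 4)*(x + 4)*(x^3 - x^2 - 16*x + 16) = (x - 4)*(x - 1)*(x + 4)*(x^2 - 16) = (x - 4)^2*(x - 1)*(x + 4)*(x + 4)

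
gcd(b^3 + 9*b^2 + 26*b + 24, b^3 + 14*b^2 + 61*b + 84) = b^2 + 7*b + 12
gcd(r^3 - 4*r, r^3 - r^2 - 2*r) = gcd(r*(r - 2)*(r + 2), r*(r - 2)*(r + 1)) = r^2 - 2*r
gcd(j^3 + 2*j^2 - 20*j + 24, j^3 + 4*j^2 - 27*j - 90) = j + 6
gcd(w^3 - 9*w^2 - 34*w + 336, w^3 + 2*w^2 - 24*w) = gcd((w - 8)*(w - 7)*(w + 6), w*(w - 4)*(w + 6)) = w + 6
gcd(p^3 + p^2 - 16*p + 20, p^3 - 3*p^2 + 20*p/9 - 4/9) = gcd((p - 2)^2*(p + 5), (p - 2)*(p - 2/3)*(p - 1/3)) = p - 2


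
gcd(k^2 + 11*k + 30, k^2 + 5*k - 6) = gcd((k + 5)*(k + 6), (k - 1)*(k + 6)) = k + 6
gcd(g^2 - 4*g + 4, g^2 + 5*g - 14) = g - 2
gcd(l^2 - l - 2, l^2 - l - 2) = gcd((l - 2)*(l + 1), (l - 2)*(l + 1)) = l^2 - l - 2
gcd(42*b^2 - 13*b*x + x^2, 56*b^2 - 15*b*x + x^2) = -7*b + x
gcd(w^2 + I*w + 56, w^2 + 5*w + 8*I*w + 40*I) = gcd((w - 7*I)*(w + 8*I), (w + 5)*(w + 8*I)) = w + 8*I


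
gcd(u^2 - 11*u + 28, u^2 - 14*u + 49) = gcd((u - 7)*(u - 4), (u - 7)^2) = u - 7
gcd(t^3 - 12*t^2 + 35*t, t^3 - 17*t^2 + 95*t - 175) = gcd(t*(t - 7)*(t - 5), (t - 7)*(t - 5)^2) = t^2 - 12*t + 35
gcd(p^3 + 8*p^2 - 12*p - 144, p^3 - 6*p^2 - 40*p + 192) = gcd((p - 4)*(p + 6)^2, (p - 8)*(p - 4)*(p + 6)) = p^2 + 2*p - 24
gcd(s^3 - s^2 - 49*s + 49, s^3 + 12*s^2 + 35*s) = s + 7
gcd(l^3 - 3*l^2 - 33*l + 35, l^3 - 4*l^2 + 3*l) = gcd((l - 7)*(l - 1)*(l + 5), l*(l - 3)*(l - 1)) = l - 1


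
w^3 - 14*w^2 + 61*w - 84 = (w - 7)*(w - 4)*(w - 3)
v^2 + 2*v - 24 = (v - 4)*(v + 6)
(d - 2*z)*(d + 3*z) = d^2 + d*z - 6*z^2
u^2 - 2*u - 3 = (u - 3)*(u + 1)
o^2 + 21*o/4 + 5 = (o + 5/4)*(o + 4)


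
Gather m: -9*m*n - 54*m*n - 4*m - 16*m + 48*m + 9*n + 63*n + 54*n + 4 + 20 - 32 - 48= m*(28 - 63*n) + 126*n - 56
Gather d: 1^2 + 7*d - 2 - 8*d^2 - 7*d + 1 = -8*d^2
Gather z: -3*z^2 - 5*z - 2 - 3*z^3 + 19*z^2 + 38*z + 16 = -3*z^3 + 16*z^2 + 33*z + 14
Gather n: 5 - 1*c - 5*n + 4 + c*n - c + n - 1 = -2*c + n*(c - 4) + 8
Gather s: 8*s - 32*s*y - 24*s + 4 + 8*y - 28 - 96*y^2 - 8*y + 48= s*(-32*y - 16) - 96*y^2 + 24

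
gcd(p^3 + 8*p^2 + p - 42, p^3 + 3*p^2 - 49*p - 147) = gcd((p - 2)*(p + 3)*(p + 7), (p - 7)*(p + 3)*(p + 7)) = p^2 + 10*p + 21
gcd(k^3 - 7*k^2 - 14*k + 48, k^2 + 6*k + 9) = k + 3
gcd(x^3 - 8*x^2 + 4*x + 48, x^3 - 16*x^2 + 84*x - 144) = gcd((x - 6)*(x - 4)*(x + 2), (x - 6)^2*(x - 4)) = x^2 - 10*x + 24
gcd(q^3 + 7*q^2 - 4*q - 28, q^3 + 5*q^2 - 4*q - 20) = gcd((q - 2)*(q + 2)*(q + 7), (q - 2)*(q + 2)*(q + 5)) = q^2 - 4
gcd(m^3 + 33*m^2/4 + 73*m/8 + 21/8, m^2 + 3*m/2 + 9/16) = m + 3/4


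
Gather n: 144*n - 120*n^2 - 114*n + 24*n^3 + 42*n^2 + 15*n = 24*n^3 - 78*n^2 + 45*n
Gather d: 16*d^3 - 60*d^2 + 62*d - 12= 16*d^3 - 60*d^2 + 62*d - 12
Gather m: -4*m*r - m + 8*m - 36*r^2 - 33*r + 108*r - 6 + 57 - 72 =m*(7 - 4*r) - 36*r^2 + 75*r - 21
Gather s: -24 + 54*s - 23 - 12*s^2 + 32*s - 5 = -12*s^2 + 86*s - 52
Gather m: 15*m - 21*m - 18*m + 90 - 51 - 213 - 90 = -24*m - 264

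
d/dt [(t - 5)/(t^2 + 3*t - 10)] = (t^2 + 3*t - (t - 5)*(2*t + 3) - 10)/(t^2 + 3*t - 10)^2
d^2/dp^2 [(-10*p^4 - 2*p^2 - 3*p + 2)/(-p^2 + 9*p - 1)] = 2*(10*p^6 - 270*p^5 + 2460*p^4 - 699*p^3 + 48*p^2 + 45*p - 131)/(p^6 - 27*p^5 + 246*p^4 - 783*p^3 + 246*p^2 - 27*p + 1)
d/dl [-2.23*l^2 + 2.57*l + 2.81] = 2.57 - 4.46*l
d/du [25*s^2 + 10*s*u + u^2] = 10*s + 2*u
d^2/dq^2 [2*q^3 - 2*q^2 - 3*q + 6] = 12*q - 4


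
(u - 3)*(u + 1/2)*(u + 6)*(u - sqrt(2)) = u^4 - sqrt(2)*u^3 + 7*u^3/2 - 33*u^2/2 - 7*sqrt(2)*u^2/2 - 9*u + 33*sqrt(2)*u/2 + 9*sqrt(2)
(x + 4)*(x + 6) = x^2 + 10*x + 24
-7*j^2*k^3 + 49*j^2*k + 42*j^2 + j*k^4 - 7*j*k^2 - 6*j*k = (-7*j + k)*(k - 3)*(k + 2)*(j*k + j)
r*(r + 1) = r^2 + r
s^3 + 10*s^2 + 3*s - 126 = (s - 3)*(s + 6)*(s + 7)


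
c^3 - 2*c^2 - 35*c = c*(c - 7)*(c + 5)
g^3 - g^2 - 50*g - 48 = (g - 8)*(g + 1)*(g + 6)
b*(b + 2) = b^2 + 2*b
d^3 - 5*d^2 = d^2*(d - 5)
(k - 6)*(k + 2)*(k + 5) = k^3 + k^2 - 32*k - 60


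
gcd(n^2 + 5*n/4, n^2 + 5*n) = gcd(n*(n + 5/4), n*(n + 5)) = n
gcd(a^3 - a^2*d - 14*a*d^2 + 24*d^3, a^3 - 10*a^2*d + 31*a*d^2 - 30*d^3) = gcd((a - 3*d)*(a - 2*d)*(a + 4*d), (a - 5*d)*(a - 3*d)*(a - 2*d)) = a^2 - 5*a*d + 6*d^2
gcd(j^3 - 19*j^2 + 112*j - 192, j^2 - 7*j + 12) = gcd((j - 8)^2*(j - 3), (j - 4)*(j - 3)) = j - 3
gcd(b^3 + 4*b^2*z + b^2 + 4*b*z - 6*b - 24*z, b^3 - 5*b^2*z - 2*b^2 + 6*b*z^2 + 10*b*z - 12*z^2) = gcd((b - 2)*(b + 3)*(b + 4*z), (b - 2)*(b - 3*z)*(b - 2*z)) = b - 2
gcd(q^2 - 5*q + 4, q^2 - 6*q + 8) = q - 4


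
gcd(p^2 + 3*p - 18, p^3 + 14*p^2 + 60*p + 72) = p + 6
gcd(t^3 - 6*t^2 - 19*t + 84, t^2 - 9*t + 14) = t - 7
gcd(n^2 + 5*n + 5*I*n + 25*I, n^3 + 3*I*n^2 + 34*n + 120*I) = n + 5*I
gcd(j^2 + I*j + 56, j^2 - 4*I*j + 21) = j - 7*I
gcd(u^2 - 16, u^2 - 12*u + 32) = u - 4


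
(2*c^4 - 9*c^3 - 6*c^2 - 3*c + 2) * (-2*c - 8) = -4*c^5 + 2*c^4 + 84*c^3 + 54*c^2 + 20*c - 16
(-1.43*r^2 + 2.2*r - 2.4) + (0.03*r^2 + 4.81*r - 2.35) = -1.4*r^2 + 7.01*r - 4.75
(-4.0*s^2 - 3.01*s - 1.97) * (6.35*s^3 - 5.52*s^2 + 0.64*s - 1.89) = -25.4*s^5 + 2.9665*s^4 + 1.5457*s^3 + 16.508*s^2 + 4.4281*s + 3.7233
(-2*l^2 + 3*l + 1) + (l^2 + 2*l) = -l^2 + 5*l + 1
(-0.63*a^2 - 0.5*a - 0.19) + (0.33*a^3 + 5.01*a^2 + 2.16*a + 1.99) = 0.33*a^3 + 4.38*a^2 + 1.66*a + 1.8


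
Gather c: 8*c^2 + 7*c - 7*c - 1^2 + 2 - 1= 8*c^2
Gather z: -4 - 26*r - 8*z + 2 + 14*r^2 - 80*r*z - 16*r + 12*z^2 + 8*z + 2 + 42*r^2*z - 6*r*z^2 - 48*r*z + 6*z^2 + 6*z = 14*r^2 - 42*r + z^2*(18 - 6*r) + z*(42*r^2 - 128*r + 6)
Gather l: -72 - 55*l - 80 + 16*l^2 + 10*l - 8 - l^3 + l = -l^3 + 16*l^2 - 44*l - 160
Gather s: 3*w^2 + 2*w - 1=3*w^2 + 2*w - 1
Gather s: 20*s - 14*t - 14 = 20*s - 14*t - 14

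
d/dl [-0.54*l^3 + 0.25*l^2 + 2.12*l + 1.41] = -1.62*l^2 + 0.5*l + 2.12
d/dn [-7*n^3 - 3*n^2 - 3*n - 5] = -21*n^2 - 6*n - 3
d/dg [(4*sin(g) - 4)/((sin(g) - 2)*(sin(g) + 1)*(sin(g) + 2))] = 8*(-sin(g)^3 + sin(g)^2 + sin(g) - 4)*cos(g)/((sin(g) - 2)^2*(sin(g) + 1)^2*(sin(g) + 2)^2)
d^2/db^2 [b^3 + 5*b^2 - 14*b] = 6*b + 10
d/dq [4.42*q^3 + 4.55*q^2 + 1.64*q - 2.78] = 13.26*q^2 + 9.1*q + 1.64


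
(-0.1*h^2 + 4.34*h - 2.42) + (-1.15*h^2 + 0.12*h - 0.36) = -1.25*h^2 + 4.46*h - 2.78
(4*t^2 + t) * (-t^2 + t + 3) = -4*t^4 + 3*t^3 + 13*t^2 + 3*t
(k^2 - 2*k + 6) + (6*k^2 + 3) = 7*k^2 - 2*k + 9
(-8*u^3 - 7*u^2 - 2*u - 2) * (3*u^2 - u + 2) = -24*u^5 - 13*u^4 - 15*u^3 - 18*u^2 - 2*u - 4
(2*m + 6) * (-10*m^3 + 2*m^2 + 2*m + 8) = -20*m^4 - 56*m^3 + 16*m^2 + 28*m + 48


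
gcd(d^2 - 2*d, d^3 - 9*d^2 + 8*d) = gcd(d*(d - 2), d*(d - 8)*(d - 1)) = d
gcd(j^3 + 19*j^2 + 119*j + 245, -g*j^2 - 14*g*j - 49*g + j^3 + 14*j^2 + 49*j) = j^2 + 14*j + 49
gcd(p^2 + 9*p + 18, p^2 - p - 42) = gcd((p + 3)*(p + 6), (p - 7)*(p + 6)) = p + 6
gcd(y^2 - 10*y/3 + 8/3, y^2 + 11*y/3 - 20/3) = y - 4/3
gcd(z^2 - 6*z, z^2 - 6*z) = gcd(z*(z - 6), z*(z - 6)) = z^2 - 6*z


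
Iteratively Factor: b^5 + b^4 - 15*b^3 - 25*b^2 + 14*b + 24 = (b + 3)*(b^4 - 2*b^3 - 9*b^2 + 2*b + 8) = (b - 4)*(b + 3)*(b^3 + 2*b^2 - b - 2) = (b - 4)*(b + 2)*(b + 3)*(b^2 - 1) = (b - 4)*(b - 1)*(b + 2)*(b + 3)*(b + 1)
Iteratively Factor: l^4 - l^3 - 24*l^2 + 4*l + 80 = (l + 2)*(l^3 - 3*l^2 - 18*l + 40) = (l - 5)*(l + 2)*(l^2 + 2*l - 8) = (l - 5)*(l - 2)*(l + 2)*(l + 4)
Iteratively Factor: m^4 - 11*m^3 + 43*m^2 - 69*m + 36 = (m - 4)*(m^3 - 7*m^2 + 15*m - 9) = (m - 4)*(m - 1)*(m^2 - 6*m + 9) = (m - 4)*(m - 3)*(m - 1)*(m - 3)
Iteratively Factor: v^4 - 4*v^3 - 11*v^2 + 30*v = (v - 5)*(v^3 + v^2 - 6*v) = (v - 5)*(v - 2)*(v^2 + 3*v) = (v - 5)*(v - 2)*(v + 3)*(v)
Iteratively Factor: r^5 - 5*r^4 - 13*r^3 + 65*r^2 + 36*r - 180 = (r - 5)*(r^4 - 13*r^2 + 36) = (r - 5)*(r - 3)*(r^3 + 3*r^2 - 4*r - 12) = (r - 5)*(r - 3)*(r + 3)*(r^2 - 4) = (r - 5)*(r - 3)*(r + 2)*(r + 3)*(r - 2)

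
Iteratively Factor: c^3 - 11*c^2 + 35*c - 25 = (c - 5)*(c^2 - 6*c + 5) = (c - 5)^2*(c - 1)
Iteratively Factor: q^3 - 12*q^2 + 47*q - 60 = (q - 5)*(q^2 - 7*q + 12) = (q - 5)*(q - 3)*(q - 4)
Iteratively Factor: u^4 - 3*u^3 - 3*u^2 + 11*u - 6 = (u - 1)*(u^3 - 2*u^2 - 5*u + 6) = (u - 1)^2*(u^2 - u - 6) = (u - 1)^2*(u + 2)*(u - 3)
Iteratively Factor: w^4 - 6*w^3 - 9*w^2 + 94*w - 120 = (w - 5)*(w^3 - w^2 - 14*w + 24) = (w - 5)*(w - 3)*(w^2 + 2*w - 8) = (w - 5)*(w - 3)*(w - 2)*(w + 4)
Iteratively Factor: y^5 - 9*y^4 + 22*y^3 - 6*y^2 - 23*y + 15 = (y - 1)*(y^4 - 8*y^3 + 14*y^2 + 8*y - 15) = (y - 1)*(y + 1)*(y^3 - 9*y^2 + 23*y - 15) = (y - 3)*(y - 1)*(y + 1)*(y^2 - 6*y + 5) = (y - 5)*(y - 3)*(y - 1)*(y + 1)*(y - 1)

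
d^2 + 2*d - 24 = (d - 4)*(d + 6)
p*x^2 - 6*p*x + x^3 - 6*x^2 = x*(p + x)*(x - 6)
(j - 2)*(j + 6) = j^2 + 4*j - 12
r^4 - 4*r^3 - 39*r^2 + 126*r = r*(r - 7)*(r - 3)*(r + 6)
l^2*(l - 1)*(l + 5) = l^4 + 4*l^3 - 5*l^2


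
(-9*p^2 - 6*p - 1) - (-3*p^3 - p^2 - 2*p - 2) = 3*p^3 - 8*p^2 - 4*p + 1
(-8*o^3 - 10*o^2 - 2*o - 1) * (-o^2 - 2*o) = 8*o^5 + 26*o^4 + 22*o^3 + 5*o^2 + 2*o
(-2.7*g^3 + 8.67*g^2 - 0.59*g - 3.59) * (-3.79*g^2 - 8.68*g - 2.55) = 10.233*g^5 - 9.4233*g^4 - 66.1345*g^3 - 3.3812*g^2 + 32.6657*g + 9.1545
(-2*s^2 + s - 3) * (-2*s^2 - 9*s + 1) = 4*s^4 + 16*s^3 - 5*s^2 + 28*s - 3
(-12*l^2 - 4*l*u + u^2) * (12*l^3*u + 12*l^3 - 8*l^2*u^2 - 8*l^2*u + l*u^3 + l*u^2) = -144*l^5*u - 144*l^5 + 48*l^4*u^2 + 48*l^4*u + 32*l^3*u^3 + 32*l^3*u^2 - 12*l^2*u^4 - 12*l^2*u^3 + l*u^5 + l*u^4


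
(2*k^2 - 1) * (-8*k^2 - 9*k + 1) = -16*k^4 - 18*k^3 + 10*k^2 + 9*k - 1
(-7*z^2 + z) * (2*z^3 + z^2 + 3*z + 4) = -14*z^5 - 5*z^4 - 20*z^3 - 25*z^2 + 4*z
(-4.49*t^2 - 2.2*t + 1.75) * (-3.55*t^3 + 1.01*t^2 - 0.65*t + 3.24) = 15.9395*t^5 + 3.2751*t^4 - 5.516*t^3 - 11.3501*t^2 - 8.2655*t + 5.67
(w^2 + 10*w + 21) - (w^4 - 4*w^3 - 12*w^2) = -w^4 + 4*w^3 + 13*w^2 + 10*w + 21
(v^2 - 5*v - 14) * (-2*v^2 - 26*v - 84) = -2*v^4 - 16*v^3 + 74*v^2 + 784*v + 1176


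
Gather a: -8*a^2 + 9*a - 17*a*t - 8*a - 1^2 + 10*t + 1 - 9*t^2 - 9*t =-8*a^2 + a*(1 - 17*t) - 9*t^2 + t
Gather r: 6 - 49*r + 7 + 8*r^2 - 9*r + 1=8*r^2 - 58*r + 14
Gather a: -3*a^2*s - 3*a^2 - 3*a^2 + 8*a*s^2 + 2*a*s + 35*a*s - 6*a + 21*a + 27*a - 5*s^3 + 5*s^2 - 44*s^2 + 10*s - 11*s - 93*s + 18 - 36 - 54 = a^2*(-3*s - 6) + a*(8*s^2 + 37*s + 42) - 5*s^3 - 39*s^2 - 94*s - 72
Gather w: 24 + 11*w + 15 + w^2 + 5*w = w^2 + 16*w + 39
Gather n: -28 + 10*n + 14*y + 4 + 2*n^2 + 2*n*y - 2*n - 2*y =2*n^2 + n*(2*y + 8) + 12*y - 24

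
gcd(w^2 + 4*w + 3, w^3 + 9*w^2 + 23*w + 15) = w^2 + 4*w + 3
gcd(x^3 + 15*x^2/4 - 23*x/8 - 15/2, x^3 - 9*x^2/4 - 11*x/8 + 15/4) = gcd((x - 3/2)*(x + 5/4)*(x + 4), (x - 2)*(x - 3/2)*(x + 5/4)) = x^2 - x/4 - 15/8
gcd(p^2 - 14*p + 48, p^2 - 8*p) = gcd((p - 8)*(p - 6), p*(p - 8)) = p - 8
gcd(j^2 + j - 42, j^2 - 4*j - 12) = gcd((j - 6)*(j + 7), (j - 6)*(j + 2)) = j - 6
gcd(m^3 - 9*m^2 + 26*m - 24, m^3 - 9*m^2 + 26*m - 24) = m^3 - 9*m^2 + 26*m - 24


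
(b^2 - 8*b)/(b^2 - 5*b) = (b - 8)/(b - 5)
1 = 1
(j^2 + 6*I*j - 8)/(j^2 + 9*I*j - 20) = (j + 2*I)/(j + 5*I)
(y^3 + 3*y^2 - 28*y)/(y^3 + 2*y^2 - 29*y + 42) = y*(y - 4)/(y^2 - 5*y + 6)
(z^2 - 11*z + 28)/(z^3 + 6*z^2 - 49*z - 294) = (z - 4)/(z^2 + 13*z + 42)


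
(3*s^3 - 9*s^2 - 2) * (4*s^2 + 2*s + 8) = 12*s^5 - 30*s^4 + 6*s^3 - 80*s^2 - 4*s - 16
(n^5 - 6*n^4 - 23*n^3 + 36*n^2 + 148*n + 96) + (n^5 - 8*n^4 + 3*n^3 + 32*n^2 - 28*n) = 2*n^5 - 14*n^4 - 20*n^3 + 68*n^2 + 120*n + 96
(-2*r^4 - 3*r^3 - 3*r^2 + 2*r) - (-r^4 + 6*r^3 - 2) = -r^4 - 9*r^3 - 3*r^2 + 2*r + 2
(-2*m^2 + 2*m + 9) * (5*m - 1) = -10*m^3 + 12*m^2 + 43*m - 9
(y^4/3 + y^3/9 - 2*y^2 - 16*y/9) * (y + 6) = y^5/3 + 19*y^4/9 - 4*y^3/3 - 124*y^2/9 - 32*y/3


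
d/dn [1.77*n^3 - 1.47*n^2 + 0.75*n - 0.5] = 5.31*n^2 - 2.94*n + 0.75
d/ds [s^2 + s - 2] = 2*s + 1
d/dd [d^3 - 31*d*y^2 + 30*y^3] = 3*d^2 - 31*y^2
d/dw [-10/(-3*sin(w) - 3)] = -10*cos(w)/(3*(sin(w) + 1)^2)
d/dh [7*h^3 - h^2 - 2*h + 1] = 21*h^2 - 2*h - 2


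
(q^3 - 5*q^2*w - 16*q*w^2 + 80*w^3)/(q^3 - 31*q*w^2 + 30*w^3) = (q^2 - 16*w^2)/(q^2 + 5*q*w - 6*w^2)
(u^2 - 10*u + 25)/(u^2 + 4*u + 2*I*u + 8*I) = (u^2 - 10*u + 25)/(u^2 + 2*u*(2 + I) + 8*I)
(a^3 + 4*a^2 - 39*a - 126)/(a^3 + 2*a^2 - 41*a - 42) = (a + 3)/(a + 1)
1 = 1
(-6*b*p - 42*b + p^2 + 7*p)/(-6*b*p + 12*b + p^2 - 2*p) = (p + 7)/(p - 2)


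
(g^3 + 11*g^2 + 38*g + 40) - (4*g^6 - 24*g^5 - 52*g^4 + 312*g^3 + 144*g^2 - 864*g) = -4*g^6 + 24*g^5 + 52*g^4 - 311*g^3 - 133*g^2 + 902*g + 40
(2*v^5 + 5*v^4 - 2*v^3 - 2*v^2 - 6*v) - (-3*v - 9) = 2*v^5 + 5*v^4 - 2*v^3 - 2*v^2 - 3*v + 9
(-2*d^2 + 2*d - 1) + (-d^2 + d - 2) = -3*d^2 + 3*d - 3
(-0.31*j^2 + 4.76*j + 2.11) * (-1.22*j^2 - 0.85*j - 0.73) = 0.3782*j^4 - 5.5437*j^3 - 6.3939*j^2 - 5.2683*j - 1.5403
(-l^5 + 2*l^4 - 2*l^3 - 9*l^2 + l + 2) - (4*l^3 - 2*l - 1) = -l^5 + 2*l^4 - 6*l^3 - 9*l^2 + 3*l + 3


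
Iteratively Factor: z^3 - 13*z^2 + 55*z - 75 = (z - 3)*(z^2 - 10*z + 25) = (z - 5)*(z - 3)*(z - 5)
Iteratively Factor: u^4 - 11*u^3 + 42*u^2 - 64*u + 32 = (u - 4)*(u^3 - 7*u^2 + 14*u - 8) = (u - 4)*(u - 2)*(u^2 - 5*u + 4) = (u - 4)^2*(u - 2)*(u - 1)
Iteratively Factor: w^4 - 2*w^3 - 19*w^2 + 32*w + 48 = (w - 3)*(w^3 + w^2 - 16*w - 16) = (w - 3)*(w + 4)*(w^2 - 3*w - 4) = (w - 3)*(w + 1)*(w + 4)*(w - 4)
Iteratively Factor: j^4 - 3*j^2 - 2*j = (j + 1)*(j^3 - j^2 - 2*j) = (j - 2)*(j + 1)*(j^2 + j) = (j - 2)*(j + 1)^2*(j)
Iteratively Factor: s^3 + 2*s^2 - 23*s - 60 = (s + 3)*(s^2 - s - 20) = (s + 3)*(s + 4)*(s - 5)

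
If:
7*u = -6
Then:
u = -6/7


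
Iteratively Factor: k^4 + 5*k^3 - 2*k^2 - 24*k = (k - 2)*(k^3 + 7*k^2 + 12*k) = (k - 2)*(k + 3)*(k^2 + 4*k) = (k - 2)*(k + 3)*(k + 4)*(k)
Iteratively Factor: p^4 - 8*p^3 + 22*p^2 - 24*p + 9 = (p - 3)*(p^3 - 5*p^2 + 7*p - 3) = (p - 3)^2*(p^2 - 2*p + 1) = (p - 3)^2*(p - 1)*(p - 1)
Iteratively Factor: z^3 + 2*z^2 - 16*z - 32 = (z - 4)*(z^2 + 6*z + 8) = (z - 4)*(z + 2)*(z + 4)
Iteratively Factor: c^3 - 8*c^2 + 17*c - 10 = (c - 5)*(c^2 - 3*c + 2) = (c - 5)*(c - 2)*(c - 1)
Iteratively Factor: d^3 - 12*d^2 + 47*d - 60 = (d - 3)*(d^2 - 9*d + 20) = (d - 4)*(d - 3)*(d - 5)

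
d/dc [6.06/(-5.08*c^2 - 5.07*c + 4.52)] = (61.5696*c + 30.7242)/(5.08*c^2 + 5.07*c - 4.52)^2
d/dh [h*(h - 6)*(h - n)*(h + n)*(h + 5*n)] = 5*h^4 + 20*h^3*n - 24*h^3 - 3*h^2*n^2 - 90*h^2*n - 10*h*n^3 + 12*h*n^2 + 30*n^3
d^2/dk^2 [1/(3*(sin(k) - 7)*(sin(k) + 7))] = 2*(-2*sin(k)^4 - 95*sin(k)^2 + 49)/(3*(sin(k) - 7)^3*(sin(k) + 7)^3)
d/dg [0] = 0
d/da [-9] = 0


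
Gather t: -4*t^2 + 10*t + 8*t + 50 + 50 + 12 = -4*t^2 + 18*t + 112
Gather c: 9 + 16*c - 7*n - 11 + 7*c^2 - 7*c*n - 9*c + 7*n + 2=7*c^2 + c*(7 - 7*n)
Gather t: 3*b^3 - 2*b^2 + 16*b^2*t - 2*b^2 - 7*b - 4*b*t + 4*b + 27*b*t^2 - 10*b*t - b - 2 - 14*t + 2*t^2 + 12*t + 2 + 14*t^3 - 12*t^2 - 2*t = 3*b^3 - 4*b^2 - 4*b + 14*t^3 + t^2*(27*b - 10) + t*(16*b^2 - 14*b - 4)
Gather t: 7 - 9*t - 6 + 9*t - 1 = 0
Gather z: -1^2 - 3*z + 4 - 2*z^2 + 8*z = -2*z^2 + 5*z + 3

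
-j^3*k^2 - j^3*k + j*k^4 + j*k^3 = k*(-j + k)*(j + k)*(j*k + j)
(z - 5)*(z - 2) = z^2 - 7*z + 10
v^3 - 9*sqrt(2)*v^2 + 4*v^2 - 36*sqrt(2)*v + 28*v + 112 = (v + 4)*(v - 7*sqrt(2))*(v - 2*sqrt(2))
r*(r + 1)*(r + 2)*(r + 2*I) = r^4 + 3*r^3 + 2*I*r^3 + 2*r^2 + 6*I*r^2 + 4*I*r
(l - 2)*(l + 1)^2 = l^3 - 3*l - 2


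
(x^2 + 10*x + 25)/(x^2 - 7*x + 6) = (x^2 + 10*x + 25)/(x^2 - 7*x + 6)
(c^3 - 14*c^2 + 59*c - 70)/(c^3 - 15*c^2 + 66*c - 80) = (c - 7)/(c - 8)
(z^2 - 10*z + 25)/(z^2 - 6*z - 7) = (-z^2 + 10*z - 25)/(-z^2 + 6*z + 7)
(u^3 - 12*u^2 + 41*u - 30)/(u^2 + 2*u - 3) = (u^2 - 11*u + 30)/(u + 3)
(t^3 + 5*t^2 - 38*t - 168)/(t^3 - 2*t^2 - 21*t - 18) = (t^2 + 11*t + 28)/(t^2 + 4*t + 3)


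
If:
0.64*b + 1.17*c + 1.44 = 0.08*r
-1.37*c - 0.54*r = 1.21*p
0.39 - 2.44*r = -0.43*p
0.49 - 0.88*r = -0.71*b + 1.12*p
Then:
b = -90.85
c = 47.87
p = -50.31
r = -8.71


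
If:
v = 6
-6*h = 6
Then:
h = -1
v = 6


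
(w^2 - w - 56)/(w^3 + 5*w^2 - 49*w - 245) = (w - 8)/(w^2 - 2*w - 35)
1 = 1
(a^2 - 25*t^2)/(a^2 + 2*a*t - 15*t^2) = (-a + 5*t)/(-a + 3*t)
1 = 1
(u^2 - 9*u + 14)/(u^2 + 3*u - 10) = (u - 7)/(u + 5)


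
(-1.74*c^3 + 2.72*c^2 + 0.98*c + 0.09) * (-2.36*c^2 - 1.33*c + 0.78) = 4.1064*c^5 - 4.105*c^4 - 7.2876*c^3 + 0.6058*c^2 + 0.6447*c + 0.0702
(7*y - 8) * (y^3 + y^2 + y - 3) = 7*y^4 - y^3 - y^2 - 29*y + 24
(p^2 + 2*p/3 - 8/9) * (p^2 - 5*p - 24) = p^4 - 13*p^3/3 - 254*p^2/9 - 104*p/9 + 64/3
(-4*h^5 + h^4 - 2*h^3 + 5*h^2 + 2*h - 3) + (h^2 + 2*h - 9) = -4*h^5 + h^4 - 2*h^3 + 6*h^2 + 4*h - 12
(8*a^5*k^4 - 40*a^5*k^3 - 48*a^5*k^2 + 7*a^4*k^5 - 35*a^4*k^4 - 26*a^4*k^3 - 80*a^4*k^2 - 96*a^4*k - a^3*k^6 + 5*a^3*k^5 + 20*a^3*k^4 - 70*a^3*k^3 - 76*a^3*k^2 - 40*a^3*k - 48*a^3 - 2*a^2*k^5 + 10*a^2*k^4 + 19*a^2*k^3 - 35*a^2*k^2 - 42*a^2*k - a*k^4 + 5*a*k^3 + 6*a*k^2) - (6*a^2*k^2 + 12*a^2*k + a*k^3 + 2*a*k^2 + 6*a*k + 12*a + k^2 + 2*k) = 8*a^5*k^4 - 40*a^5*k^3 - 48*a^5*k^2 + 7*a^4*k^5 - 35*a^4*k^4 - 26*a^4*k^3 - 80*a^4*k^2 - 96*a^4*k - a^3*k^6 + 5*a^3*k^5 + 20*a^3*k^4 - 70*a^3*k^3 - 76*a^3*k^2 - 40*a^3*k - 48*a^3 - 2*a^2*k^5 + 10*a^2*k^4 + 19*a^2*k^3 - 41*a^2*k^2 - 54*a^2*k - a*k^4 + 4*a*k^3 + 4*a*k^2 - 6*a*k - 12*a - k^2 - 2*k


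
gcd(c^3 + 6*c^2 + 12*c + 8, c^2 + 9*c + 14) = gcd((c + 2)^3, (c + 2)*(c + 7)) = c + 2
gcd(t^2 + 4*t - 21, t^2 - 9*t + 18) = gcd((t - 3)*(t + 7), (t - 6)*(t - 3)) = t - 3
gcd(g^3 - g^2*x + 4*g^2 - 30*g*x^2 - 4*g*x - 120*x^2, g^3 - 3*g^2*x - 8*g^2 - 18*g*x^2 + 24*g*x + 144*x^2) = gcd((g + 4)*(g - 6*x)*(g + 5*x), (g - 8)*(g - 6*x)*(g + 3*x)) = -g + 6*x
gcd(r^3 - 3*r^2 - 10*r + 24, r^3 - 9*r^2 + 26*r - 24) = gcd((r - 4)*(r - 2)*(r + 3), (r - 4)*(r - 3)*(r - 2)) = r^2 - 6*r + 8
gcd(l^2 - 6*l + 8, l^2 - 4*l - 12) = 1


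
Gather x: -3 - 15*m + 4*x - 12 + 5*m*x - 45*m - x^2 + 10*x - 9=-60*m - x^2 + x*(5*m + 14) - 24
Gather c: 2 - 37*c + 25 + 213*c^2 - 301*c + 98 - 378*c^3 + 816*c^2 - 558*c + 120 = -378*c^3 + 1029*c^2 - 896*c + 245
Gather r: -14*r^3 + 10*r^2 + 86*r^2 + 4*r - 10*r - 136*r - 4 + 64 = -14*r^3 + 96*r^2 - 142*r + 60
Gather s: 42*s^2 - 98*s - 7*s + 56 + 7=42*s^2 - 105*s + 63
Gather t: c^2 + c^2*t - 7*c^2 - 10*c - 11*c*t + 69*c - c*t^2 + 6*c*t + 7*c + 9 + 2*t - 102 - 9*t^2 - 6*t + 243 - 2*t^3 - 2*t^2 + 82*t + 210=-6*c^2 + 66*c - 2*t^3 + t^2*(-c - 11) + t*(c^2 - 5*c + 78) + 360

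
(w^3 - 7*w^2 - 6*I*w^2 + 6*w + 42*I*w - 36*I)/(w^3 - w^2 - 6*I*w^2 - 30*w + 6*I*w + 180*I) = (w - 1)/(w + 5)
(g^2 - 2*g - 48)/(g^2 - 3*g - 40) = (g + 6)/(g + 5)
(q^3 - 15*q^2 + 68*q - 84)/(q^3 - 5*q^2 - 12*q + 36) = (q - 7)/(q + 3)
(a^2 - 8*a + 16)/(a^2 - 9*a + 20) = (a - 4)/(a - 5)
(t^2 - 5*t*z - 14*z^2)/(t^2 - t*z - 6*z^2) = (-t + 7*z)/(-t + 3*z)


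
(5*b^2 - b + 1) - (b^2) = 4*b^2 - b + 1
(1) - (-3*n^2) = 3*n^2 + 1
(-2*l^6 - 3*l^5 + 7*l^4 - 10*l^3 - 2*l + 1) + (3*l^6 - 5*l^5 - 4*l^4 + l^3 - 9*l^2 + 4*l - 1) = l^6 - 8*l^5 + 3*l^4 - 9*l^3 - 9*l^2 + 2*l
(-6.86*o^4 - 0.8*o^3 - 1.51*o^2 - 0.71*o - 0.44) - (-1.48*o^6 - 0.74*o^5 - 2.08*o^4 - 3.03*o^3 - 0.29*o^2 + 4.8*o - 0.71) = 1.48*o^6 + 0.74*o^5 - 4.78*o^4 + 2.23*o^3 - 1.22*o^2 - 5.51*o + 0.27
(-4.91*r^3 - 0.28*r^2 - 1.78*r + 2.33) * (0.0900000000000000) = -0.4419*r^3 - 0.0252*r^2 - 0.1602*r + 0.2097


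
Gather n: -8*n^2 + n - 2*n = -8*n^2 - n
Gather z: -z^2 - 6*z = -z^2 - 6*z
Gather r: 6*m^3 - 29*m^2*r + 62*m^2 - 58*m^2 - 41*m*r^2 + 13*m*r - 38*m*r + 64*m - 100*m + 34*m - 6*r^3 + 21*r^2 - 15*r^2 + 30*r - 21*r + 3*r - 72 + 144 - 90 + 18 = 6*m^3 + 4*m^2 - 2*m - 6*r^3 + r^2*(6 - 41*m) + r*(-29*m^2 - 25*m + 12)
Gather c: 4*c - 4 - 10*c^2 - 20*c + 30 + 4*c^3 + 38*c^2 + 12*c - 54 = 4*c^3 + 28*c^2 - 4*c - 28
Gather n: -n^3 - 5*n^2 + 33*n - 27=-n^3 - 5*n^2 + 33*n - 27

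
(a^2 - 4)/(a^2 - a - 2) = (a + 2)/(a + 1)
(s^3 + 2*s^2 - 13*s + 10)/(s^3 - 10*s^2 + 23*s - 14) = (s + 5)/(s - 7)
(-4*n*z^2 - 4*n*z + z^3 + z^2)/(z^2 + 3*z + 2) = z*(-4*n + z)/(z + 2)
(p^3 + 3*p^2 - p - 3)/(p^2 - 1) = p + 3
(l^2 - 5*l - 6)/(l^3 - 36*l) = (l + 1)/(l*(l + 6))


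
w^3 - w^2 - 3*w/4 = w*(w - 3/2)*(w + 1/2)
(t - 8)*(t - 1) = t^2 - 9*t + 8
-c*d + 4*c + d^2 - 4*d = (-c + d)*(d - 4)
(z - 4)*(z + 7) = z^2 + 3*z - 28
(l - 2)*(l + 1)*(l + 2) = l^3 + l^2 - 4*l - 4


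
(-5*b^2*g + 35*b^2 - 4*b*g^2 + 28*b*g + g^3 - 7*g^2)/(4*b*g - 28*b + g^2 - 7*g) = (-5*b^2 - 4*b*g + g^2)/(4*b + g)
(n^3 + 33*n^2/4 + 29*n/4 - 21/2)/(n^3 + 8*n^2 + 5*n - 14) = (n - 3/4)/(n - 1)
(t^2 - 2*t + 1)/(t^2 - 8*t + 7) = (t - 1)/(t - 7)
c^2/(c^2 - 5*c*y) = c/(c - 5*y)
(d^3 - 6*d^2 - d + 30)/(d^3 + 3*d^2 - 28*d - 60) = (d - 3)/(d + 6)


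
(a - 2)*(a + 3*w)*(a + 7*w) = a^3 + 10*a^2*w - 2*a^2 + 21*a*w^2 - 20*a*w - 42*w^2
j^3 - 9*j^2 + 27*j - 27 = (j - 3)^3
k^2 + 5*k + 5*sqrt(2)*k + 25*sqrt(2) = (k + 5)*(k + 5*sqrt(2))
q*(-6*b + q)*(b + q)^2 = -6*b^3*q - 11*b^2*q^2 - 4*b*q^3 + q^4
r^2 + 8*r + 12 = (r + 2)*(r + 6)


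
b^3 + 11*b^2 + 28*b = b*(b + 4)*(b + 7)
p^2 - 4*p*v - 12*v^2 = (p - 6*v)*(p + 2*v)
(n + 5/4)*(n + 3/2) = n^2 + 11*n/4 + 15/8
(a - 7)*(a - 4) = a^2 - 11*a + 28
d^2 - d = d*(d - 1)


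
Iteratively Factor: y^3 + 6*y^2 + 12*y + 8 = (y + 2)*(y^2 + 4*y + 4) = (y + 2)^2*(y + 2)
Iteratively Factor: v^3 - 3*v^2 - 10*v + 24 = (v + 3)*(v^2 - 6*v + 8) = (v - 2)*(v + 3)*(v - 4)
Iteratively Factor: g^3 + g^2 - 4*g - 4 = (g + 1)*(g^2 - 4) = (g - 2)*(g + 1)*(g + 2)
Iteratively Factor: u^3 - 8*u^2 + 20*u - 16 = (u - 2)*(u^2 - 6*u + 8) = (u - 4)*(u - 2)*(u - 2)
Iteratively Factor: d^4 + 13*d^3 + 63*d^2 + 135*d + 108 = (d + 3)*(d^3 + 10*d^2 + 33*d + 36) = (d + 3)*(d + 4)*(d^2 + 6*d + 9) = (d + 3)^2*(d + 4)*(d + 3)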